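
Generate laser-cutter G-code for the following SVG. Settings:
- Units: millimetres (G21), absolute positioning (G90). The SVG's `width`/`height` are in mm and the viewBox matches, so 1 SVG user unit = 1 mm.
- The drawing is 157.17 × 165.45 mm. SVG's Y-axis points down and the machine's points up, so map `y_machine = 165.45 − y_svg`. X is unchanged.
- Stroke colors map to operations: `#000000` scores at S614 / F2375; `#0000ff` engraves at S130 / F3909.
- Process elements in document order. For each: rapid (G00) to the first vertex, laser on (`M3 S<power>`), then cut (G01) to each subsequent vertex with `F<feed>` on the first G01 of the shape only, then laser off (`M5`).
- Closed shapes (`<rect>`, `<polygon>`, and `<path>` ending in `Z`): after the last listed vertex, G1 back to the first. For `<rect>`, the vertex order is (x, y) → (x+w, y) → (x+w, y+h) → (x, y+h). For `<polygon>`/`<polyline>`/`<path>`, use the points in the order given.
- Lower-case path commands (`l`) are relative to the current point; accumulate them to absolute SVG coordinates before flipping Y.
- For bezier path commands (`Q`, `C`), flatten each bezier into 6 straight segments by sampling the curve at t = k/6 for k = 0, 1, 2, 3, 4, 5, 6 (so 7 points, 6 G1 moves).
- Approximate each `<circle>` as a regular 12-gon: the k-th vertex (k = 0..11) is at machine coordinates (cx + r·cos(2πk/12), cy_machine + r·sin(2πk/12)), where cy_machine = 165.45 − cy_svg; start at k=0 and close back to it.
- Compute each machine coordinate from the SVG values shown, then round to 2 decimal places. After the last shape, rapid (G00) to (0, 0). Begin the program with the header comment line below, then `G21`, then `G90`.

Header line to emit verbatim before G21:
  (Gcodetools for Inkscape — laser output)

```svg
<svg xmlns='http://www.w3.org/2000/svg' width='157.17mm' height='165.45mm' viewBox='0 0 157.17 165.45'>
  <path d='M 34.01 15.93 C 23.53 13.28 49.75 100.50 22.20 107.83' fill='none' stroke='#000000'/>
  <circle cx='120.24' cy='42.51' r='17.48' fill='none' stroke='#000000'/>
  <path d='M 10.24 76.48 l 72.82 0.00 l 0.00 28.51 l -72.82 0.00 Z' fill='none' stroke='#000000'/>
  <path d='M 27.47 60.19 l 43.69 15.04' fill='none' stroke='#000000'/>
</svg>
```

Since the viewBox matches the mm dimensions, user units are millimetres directly. The only transform is the Y-flip y_m = 165.45 − y_svg.

Shape 1 is a cubic bezier drawn with `<path>`. Its stroke #000000 means score at S614, F2375. After flipping Y the toolpath is (34.01,149.52) → (31.41,144.14) → (32.41,128.50) → (34.51,107.31) → (35.18,85.29) → (31.91,67.16) → (22.20,57.62).

Shape 2 is a circle drawn with `<circle>`. Its stroke #000000 means score at S614, F2375. After flipping Y the toolpath is (137.72,122.94) → (135.38,131.68) → (128.98,138.08) → (120.24,140.42) → (111.50,138.08) → (105.10,131.68) → (102.76,122.94) → (105.10,114.20) → (111.50,107.80) → (120.24,105.46) → (128.98,107.80) → (135.38,114.20) → (137.72,122.94), returning to the start.

Shape 3 is a rectangle drawn with `<path>`. Its stroke #000000 means score at S614, F2375. After flipping Y the toolpath is (10.24,88.97) → (83.06,88.97) → (83.06,60.46) → (10.24,60.46) → (10.24,88.97), returning to the start.

Shape 4 is a line segment drawn with `<path>`. Its stroke #000000 means score at S614, F2375. After flipping Y the toolpath is (27.47,105.26) → (71.16,90.22).

(Gcodetools for Inkscape — laser output)
G21
G90
G00 X34.01 Y149.52
M3 S614
G01 X31.41 Y144.14 F2375
G01 X32.41 Y128.50
G01 X34.51 Y107.31
G01 X35.18 Y85.29
G01 X31.91 Y67.16
G01 X22.20 Y57.62
M5
G00 X137.72 Y122.94
M3 S614
G01 X135.38 Y131.68 F2375
G01 X128.98 Y138.08
G01 X120.24 Y140.42
G01 X111.50 Y138.08
G01 X105.10 Y131.68
G01 X102.76 Y122.94
G01 X105.10 Y114.20
G01 X111.50 Y107.80
G01 X120.24 Y105.46
G01 X128.98 Y107.80
G01 X135.38 Y114.20
G01 X137.72 Y122.94
M5
G00 X10.24 Y88.97
M3 S614
G01 X83.06 Y88.97 F2375
G01 X83.06 Y60.46
G01 X10.24 Y60.46
G01 X10.24 Y88.97
M5
G00 X27.47 Y105.26
M3 S614
G01 X71.16 Y90.22 F2375
M5
G00 X0.00 Y0.00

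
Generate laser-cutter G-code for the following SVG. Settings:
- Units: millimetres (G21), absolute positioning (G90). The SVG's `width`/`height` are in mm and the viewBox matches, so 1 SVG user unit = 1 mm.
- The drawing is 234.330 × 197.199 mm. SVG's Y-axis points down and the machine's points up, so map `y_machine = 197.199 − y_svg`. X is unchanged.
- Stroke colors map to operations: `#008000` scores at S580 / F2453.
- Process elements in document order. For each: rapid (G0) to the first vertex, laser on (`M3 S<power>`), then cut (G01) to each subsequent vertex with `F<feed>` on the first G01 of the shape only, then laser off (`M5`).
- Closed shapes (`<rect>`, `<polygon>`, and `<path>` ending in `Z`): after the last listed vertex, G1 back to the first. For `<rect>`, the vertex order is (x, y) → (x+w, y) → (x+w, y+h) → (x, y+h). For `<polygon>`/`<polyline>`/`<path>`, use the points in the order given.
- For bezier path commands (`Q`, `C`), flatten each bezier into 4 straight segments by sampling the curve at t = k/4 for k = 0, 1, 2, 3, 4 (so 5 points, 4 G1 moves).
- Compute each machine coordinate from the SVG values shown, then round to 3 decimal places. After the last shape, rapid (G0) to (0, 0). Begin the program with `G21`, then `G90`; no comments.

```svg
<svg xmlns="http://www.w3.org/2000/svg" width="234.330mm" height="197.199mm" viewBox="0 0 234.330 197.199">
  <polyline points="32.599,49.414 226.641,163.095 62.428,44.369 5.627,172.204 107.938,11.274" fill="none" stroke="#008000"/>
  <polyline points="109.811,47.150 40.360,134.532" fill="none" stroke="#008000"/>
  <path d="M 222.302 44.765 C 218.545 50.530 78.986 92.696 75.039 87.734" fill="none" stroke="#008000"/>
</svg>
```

G21
G90
G0 X32.599 Y147.785
M3 S580
G01 X226.641 Y34.104 F2453
G01 X62.428 Y152.830
G01 X5.627 Y24.995
G01 X107.938 Y185.925
M5
G0 X109.811 Y150.049
M3 S580
G01 X40.360 Y62.667 F2453
M5
G0 X222.302 Y152.434
M3 S580
G01 X198.262 Y142.590 F2453
G01 X148.742 Y126.927
G01 X99.186 Y113.275
G01 X75.039 Y109.465
M5
G0 X0.000 Y0.000

Since the viewBox matches the mm dimensions, user units are millimetres directly. The only transform is the Y-flip y_m = 197.199 − y_svg.

Shape 1 is a open polyline drawn with `<polyline>`. Its stroke #008000 means score at S580, F2453. After flipping Y the toolpath is (32.599,147.785) → (226.641,34.104) → (62.428,152.830) → (5.627,24.995) → (107.938,185.925).

Shape 2 is a line segment drawn with `<polyline>`. Its stroke #008000 means score at S580, F2453. After flipping Y the toolpath is (109.811,150.049) → (40.360,62.667).

Shape 3 is a cubic bezier drawn with `<path>`. Its stroke #008000 means score at S580, F2453. After flipping Y the toolpath is (222.302,152.434) → (198.262,142.590) → (148.742,126.927) → (99.186,113.275) → (75.039,109.465).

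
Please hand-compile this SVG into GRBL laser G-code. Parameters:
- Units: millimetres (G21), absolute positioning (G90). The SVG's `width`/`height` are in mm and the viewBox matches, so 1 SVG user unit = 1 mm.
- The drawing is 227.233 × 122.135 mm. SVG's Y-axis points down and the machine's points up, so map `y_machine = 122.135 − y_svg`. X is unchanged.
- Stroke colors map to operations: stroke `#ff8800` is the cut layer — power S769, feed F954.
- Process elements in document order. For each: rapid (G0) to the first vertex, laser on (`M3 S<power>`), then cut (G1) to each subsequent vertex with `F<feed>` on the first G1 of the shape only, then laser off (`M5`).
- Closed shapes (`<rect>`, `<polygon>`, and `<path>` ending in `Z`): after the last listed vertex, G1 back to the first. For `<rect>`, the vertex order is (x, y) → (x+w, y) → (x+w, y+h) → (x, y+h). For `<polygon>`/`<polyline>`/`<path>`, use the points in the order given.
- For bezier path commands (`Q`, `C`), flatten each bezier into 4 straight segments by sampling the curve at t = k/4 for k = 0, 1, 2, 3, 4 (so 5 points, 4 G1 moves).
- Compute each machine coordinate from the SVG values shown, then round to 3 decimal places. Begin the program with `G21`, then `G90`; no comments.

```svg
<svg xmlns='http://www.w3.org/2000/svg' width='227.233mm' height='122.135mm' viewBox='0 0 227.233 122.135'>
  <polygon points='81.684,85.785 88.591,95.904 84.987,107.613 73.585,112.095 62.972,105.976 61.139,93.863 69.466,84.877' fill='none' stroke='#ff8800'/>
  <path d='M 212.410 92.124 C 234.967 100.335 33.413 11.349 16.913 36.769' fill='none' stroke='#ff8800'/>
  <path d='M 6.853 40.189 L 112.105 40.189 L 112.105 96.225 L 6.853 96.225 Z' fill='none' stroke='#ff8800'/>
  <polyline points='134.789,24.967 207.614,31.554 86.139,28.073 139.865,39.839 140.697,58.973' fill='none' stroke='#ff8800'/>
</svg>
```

G21
G90
G0 X81.684 Y36.350
M3 S769
G1 X88.591 Y26.231 F954
G1 X84.987 Y14.522
G1 X73.585 Y10.040
G1 X62.972 Y16.159
G1 X61.139 Y28.272
G1 X69.466 Y37.258
G1 X81.684 Y36.350
M5
G0 X212.410 Y30.011
M3 S769
G1 X193.700 Y38.771 F954
G1 X129.308 Y64.142
G1 X57.592 Y86.286
G1 X16.913 Y85.366
M5
G0 X6.853 Y81.946
M3 S769
G1 X112.105 Y81.946 F954
G1 X112.105 Y25.910
G1 X6.853 Y25.910
G1 X6.853 Y81.946
M5
G0 X134.789 Y97.168
M3 S769
G1 X207.614 Y90.581 F954
G1 X86.139 Y94.062
G1 X139.865 Y82.296
G1 X140.697 Y63.162
M5

viewBox `0 0 227.233 122.135` with mm width/height → 1 unit = 1 mm. Flip: y_m = 122.135 − y_svg.

**Shape 1** — `<polygon>` regular polygon, stroke `#ff8800` → cut (S769, F954). Machine vertices: (81.684,36.350) → (88.591,26.231) → (84.987,14.522) → (73.585,10.040) → (62.972,16.159) → (61.139,28.272) → (69.466,37.258) → (81.684,36.350). Closed: final G1 returns to the first vertex.

**Shape 2** — `<path>` cubic bezier, stroke `#ff8800` → cut (S769, F954). Control points (SVG): P0=(212.410,92.124), P1=(234.967,100.335), P2=(33.413,11.349), P3=(16.913,36.769); sampled at t=k/4. Machine vertices: (212.410,30.011) → (193.700,38.771) → (129.308,64.142) → (57.592,86.286) → (16.913,85.366). Open path.

**Shape 3** — `<path>` rectangle, stroke `#ff8800` → cut (S769, F954). Machine vertices: (6.853,81.946) → (112.105,81.946) → (112.105,25.910) → (6.853,25.910) → (6.853,81.946). Closed: final G1 returns to the first vertex.

**Shape 4** — `<polyline>` open polyline, stroke `#ff8800` → cut (S769, F954). Machine vertices: (134.789,97.168) → (207.614,90.581) → (86.139,94.062) → (139.865,82.296) → (140.697,63.162). Open path.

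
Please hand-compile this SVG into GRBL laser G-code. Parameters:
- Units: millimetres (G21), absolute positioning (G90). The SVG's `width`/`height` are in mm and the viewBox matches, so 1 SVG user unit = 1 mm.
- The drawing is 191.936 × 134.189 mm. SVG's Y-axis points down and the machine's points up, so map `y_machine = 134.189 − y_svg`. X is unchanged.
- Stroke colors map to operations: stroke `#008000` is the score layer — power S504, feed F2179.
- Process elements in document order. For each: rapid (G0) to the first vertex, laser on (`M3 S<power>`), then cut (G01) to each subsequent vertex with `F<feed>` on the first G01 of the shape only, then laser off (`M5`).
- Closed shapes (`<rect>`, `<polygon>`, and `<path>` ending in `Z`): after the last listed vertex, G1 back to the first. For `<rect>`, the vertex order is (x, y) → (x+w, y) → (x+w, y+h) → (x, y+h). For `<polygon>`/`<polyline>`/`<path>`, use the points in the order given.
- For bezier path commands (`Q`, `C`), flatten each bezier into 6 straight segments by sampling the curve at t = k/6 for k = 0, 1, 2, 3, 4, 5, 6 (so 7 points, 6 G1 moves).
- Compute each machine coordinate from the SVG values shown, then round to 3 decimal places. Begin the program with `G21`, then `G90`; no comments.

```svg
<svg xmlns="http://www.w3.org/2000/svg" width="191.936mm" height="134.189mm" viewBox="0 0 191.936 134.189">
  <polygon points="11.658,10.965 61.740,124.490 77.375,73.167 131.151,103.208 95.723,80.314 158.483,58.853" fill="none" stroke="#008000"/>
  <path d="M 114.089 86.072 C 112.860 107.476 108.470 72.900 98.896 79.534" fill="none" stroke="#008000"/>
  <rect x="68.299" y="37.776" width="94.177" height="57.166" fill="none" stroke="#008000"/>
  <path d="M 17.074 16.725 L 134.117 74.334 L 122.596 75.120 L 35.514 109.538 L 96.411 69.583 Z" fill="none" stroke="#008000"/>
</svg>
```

viewBox `0 0 191.936 134.189` with mm width/height → 1 unit = 1 mm. Flip: y_m = 134.189 − y_svg.

**Shape 1** — `<polygon>` closed polygon, stroke `#008000` → score (S504, F2179). Machine vertices: (11.658,123.224) → (61.740,9.699) → (77.375,61.022) → (131.151,30.981) → (95.723,53.875) → (158.483,75.336) → (11.658,123.224). Closed: final G1 returns to the first vertex.

**Shape 2** — `<path>` cubic bezier, stroke `#008000` → score (S504, F2179). Control points (SVG): P0=(114.089,86.072), P1=(112.860,107.476), P2=(108.470,72.900), P3=(98.896,79.534); sampled at t=k/6. Machine vertices: (114.089,48.117) → (113.202,41.630) → (111.731,41.773) → (109.622,45.847) → (106.817,51.152) → (103.260,54.988) → (98.896,54.655). Open path.

**Shape 3** — `<rect>` rectangle, stroke `#008000` → score (S504, F2179). Machine vertices: (68.299,96.413) → (162.476,96.413) → (162.476,39.247) → (68.299,39.247) → (68.299,96.413). Closed: final G1 returns to the first vertex.

**Shape 4** — `<path>` closed polygon, stroke `#008000` → score (S504, F2179). Machine vertices: (17.074,117.464) → (134.117,59.855) → (122.596,59.069) → (35.514,24.651) → (96.411,64.606) → (17.074,117.464). Closed: final G1 returns to the first vertex.

G21
G90
G0 X11.658 Y123.224
M3 S504
G01 X61.740 Y9.699 F2179
G01 X77.375 Y61.022
G01 X131.151 Y30.981
G01 X95.723 Y53.875
G01 X158.483 Y75.336
G01 X11.658 Y123.224
M5
G0 X114.089 Y48.117
M3 S504
G01 X113.202 Y41.630 F2179
G01 X111.731 Y41.773
G01 X109.622 Y45.847
G01 X106.817 Y51.152
G01 X103.260 Y54.988
G01 X98.896 Y54.655
M5
G0 X68.299 Y96.413
M3 S504
G01 X162.476 Y96.413 F2179
G01 X162.476 Y39.247
G01 X68.299 Y39.247
G01 X68.299 Y96.413
M5
G0 X17.074 Y117.464
M3 S504
G01 X134.117 Y59.855 F2179
G01 X122.596 Y59.069
G01 X35.514 Y24.651
G01 X96.411 Y64.606
G01 X17.074 Y117.464
M5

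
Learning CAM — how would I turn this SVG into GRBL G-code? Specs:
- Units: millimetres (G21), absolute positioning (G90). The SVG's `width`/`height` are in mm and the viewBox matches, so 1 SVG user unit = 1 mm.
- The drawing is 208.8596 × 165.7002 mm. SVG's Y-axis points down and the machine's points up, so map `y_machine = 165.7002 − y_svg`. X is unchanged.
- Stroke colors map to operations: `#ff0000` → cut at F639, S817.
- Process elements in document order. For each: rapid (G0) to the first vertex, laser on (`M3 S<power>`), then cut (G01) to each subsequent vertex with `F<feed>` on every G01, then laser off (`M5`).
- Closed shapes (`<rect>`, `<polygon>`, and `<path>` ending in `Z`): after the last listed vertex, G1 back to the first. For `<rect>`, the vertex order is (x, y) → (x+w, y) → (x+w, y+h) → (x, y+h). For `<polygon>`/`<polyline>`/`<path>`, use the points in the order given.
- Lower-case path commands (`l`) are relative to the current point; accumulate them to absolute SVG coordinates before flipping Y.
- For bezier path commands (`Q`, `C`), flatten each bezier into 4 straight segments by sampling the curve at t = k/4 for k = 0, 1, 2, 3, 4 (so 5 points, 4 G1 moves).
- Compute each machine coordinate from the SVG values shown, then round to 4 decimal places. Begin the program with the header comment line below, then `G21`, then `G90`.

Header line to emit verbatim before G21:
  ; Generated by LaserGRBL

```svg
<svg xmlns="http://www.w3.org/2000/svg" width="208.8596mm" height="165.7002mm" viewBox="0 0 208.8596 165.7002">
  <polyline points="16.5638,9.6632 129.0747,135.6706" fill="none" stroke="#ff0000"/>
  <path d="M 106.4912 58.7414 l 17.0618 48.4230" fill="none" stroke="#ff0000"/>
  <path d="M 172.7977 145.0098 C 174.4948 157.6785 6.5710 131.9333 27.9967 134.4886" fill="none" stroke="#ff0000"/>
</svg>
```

Since the viewBox matches the mm dimensions, user units are millimetres directly. The only transform is the Y-flip y_m = 165.7002 − y_svg.

Shape 1 is a line segment drawn with `<polyline>`. Its stroke #ff0000 means cut at S817, F639. After flipping Y the toolpath is (16.5638,156.0370) → (129.0747,30.0296).

Shape 2 is a line segment drawn with `<path>`. Its stroke #ff0000 means cut at S817, F639. After flipping Y the toolpath is (106.4912,106.9588) → (123.5530,58.5358).

Shape 3 is a cubic bezier drawn with `<path>`. Its stroke #ff0000 means cut at S817, F639. After flipping Y the toolpath is (172.7977,20.6904) → (147.8755,17.3491) → (92.9990,22.1585) → (41.8215,28.8641) → (27.9967,31.2116).

; Generated by LaserGRBL
G21
G90
G0 X16.5638 Y156.0370
M3 S817
G01 X129.0747 Y30.0296 F639
M5
G0 X106.4912 Y106.9588
M3 S817
G01 X123.5530 Y58.5358 F639
M5
G0 X172.7977 Y20.6904
M3 S817
G01 X147.8755 Y17.3491 F639
G01 X92.9990 Y22.1585 F639
G01 X41.8215 Y28.8641 F639
G01 X27.9967 Y31.2116 F639
M5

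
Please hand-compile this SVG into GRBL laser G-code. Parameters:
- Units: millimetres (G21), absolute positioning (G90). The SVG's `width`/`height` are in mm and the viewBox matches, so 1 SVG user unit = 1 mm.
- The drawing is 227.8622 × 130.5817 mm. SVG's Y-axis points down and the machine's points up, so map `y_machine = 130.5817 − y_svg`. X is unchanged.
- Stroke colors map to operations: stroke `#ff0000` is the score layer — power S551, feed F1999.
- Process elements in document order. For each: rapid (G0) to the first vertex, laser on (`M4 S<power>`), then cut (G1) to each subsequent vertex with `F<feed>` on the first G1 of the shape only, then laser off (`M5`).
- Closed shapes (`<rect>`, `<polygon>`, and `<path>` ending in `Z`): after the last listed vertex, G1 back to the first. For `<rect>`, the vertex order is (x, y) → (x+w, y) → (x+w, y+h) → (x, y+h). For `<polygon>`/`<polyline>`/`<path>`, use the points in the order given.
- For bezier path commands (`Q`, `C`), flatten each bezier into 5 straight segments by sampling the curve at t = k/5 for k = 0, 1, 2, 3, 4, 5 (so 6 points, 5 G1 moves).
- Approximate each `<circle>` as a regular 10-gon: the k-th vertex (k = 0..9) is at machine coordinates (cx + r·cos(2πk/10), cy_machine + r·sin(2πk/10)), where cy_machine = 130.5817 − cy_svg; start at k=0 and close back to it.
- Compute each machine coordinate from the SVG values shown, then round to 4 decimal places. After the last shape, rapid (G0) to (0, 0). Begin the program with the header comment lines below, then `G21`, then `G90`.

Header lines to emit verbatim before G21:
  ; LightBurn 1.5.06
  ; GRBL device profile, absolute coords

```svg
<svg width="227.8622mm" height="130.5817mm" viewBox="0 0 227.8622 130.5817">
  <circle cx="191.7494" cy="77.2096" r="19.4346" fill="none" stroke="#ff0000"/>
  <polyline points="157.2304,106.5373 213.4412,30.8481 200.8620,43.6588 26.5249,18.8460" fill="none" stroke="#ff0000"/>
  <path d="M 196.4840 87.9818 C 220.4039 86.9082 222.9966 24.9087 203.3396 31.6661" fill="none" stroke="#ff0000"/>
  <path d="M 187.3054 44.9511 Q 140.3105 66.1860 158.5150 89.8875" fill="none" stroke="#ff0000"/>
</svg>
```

viewBox `0 0 227.8622 130.5817` with mm width/height → 1 unit = 1 mm. Flip: y_m = 130.5817 − y_svg.

**Shape 1** — `<circle>` circle, stroke `#ff0000` → score (S551, F1999). Machine vertices: (211.1840,53.3721) → (207.4723,64.7955) → (197.7550,71.8555) → (185.7438,71.8555) → (176.0265,64.7955) → (172.3148,53.3721) → (176.0265,41.9487) → (185.7438,34.8887) → (197.7550,34.8887) → (207.4723,41.9487) → (211.1840,53.3721). Closed: final G1 returns to the first vertex.

**Shape 2** — `<polyline>` open polyline, stroke `#ff0000` → score (S551, F1999). Machine vertices: (157.2304,24.0444) → (213.4412,99.7336) → (200.8620,86.9229) → (26.5249,111.7357). Open path.

**Shape 3** — `<path>` cubic bezier, stroke `#ff0000` → score (S551, F1999). Control points (SVG): P0=(196.4840,87.9818), P1=(220.4039,86.9082), P2=(222.9966,24.9087), P3=(203.3396,31.6661); sampled at t=k/5. Machine vertices: (196.4840,42.5999) → (208.2693,49.5177) → (214.8918,64.8330) → (216.3072,82.3209) → (212.4712,95.7567) → (203.3396,98.9156). Open path.

**Shape 4** — `<path>` quadratic bezier, stroke `#ff0000` → score (S551, F1999). Control points (SVG): P0=(187.3054,44.9511), P1=(140.3105,66.1860), P2=(158.5150,89.8875); sampled at t=k/5. Machine vertices: (187.3054,85.6306) → (171.1154,77.0380) → (160.1414,68.2480) → (154.3833,59.2607) → (153.8412,50.0761) → (158.5150,40.6942). Open path.

; LightBurn 1.5.06
; GRBL device profile, absolute coords
G21
G90
G0 X211.1840 Y53.3721
M4 S551
G1 X207.4723 Y64.7955 F1999
G1 X197.7550 Y71.8555
G1 X185.7438 Y71.8555
G1 X176.0265 Y64.7955
G1 X172.3148 Y53.3721
G1 X176.0265 Y41.9487
G1 X185.7438 Y34.8887
G1 X197.7550 Y34.8887
G1 X207.4723 Y41.9487
G1 X211.1840 Y53.3721
M5
G0 X157.2304 Y24.0444
M4 S551
G1 X213.4412 Y99.7336 F1999
G1 X200.8620 Y86.9229
G1 X26.5249 Y111.7357
M5
G0 X196.4840 Y42.5999
M4 S551
G1 X208.2693 Y49.5177 F1999
G1 X214.8918 Y64.8330
G1 X216.3072 Y82.3209
G1 X212.4712 Y95.7567
G1 X203.3396 Y98.9156
M5
G0 X187.3054 Y85.6306
M4 S551
G1 X171.1154 Y77.0380 F1999
G1 X160.1414 Y68.2480
G1 X154.3833 Y59.2607
G1 X153.8412 Y50.0761
G1 X158.5150 Y40.6942
M5
G0 X0.0000 Y0.0000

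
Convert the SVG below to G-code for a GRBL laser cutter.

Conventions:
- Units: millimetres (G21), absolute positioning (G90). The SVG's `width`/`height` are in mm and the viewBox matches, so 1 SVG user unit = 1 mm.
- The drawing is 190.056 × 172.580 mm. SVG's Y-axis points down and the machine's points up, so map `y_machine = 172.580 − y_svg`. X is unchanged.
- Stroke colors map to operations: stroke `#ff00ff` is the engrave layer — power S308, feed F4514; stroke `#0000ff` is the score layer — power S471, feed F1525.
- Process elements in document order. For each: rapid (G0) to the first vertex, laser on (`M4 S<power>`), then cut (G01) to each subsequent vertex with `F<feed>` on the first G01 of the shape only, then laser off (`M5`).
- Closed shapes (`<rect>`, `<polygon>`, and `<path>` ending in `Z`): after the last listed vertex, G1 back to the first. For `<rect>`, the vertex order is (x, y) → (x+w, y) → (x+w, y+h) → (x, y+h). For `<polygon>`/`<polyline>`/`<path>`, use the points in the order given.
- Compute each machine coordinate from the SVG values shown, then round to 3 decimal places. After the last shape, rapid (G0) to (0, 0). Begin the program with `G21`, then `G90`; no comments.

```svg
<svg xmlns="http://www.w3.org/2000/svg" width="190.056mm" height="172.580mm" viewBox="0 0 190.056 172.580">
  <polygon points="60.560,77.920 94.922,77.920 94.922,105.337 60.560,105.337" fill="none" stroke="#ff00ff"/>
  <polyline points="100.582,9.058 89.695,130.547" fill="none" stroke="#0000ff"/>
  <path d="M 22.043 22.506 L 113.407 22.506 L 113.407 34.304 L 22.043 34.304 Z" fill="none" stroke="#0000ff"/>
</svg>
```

viewBox `0 0 190.056 172.580` with mm width/height → 1 unit = 1 mm. Flip: y_m = 172.580 − y_svg.

**Shape 1** — `<polygon>` rectangle, stroke `#ff00ff` → engrave (S308, F4514). Machine vertices: (60.560,94.660) → (94.922,94.660) → (94.922,67.243) → (60.560,67.243) → (60.560,94.660). Closed: final G1 returns to the first vertex.

**Shape 2** — `<polyline>` line segment, stroke `#0000ff` → score (S471, F1525). Machine vertices: (100.582,163.522) → (89.695,42.033). Open path.

**Shape 3** — `<path>` rectangle, stroke `#0000ff` → score (S471, F1525). Machine vertices: (22.043,150.074) → (113.407,150.074) → (113.407,138.276) → (22.043,138.276) → (22.043,150.074). Closed: final G1 returns to the first vertex.

G21
G90
G0 X60.560 Y94.660
M4 S308
G01 X94.922 Y94.660 F4514
G01 X94.922 Y67.243
G01 X60.560 Y67.243
G01 X60.560 Y94.660
M5
G0 X100.582 Y163.522
M4 S471
G01 X89.695 Y42.033 F1525
M5
G0 X22.043 Y150.074
M4 S471
G01 X113.407 Y150.074 F1525
G01 X113.407 Y138.276
G01 X22.043 Y138.276
G01 X22.043 Y150.074
M5
G0 X0.000 Y0.000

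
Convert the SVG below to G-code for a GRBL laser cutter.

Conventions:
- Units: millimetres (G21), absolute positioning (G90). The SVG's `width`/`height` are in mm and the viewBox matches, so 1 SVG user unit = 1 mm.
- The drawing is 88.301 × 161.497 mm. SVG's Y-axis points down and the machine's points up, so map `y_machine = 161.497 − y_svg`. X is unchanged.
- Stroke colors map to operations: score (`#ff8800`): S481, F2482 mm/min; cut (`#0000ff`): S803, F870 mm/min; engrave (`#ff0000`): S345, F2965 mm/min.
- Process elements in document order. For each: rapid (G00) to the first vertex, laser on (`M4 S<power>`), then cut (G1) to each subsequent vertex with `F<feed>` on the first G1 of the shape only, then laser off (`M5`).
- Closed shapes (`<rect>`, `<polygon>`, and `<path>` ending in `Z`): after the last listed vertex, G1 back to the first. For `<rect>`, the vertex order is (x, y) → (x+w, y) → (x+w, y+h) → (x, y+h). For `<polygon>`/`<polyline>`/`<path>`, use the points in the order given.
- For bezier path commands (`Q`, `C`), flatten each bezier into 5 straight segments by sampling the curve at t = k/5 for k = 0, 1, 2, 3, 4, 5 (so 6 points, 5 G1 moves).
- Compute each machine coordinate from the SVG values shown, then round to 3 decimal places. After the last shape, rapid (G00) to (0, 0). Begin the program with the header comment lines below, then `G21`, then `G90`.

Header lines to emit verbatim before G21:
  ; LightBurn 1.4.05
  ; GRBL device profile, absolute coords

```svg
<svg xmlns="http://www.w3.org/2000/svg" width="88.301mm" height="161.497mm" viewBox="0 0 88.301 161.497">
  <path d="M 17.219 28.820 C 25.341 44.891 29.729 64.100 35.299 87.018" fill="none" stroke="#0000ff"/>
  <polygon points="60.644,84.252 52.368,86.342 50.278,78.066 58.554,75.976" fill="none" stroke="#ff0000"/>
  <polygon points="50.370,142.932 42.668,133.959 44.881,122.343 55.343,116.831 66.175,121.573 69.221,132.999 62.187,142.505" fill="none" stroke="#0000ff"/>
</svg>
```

1 u = 1 mm; y_m = 161.497 − y.

[1] `<path>` cubic bezier, #0000ff→cut S803 F870: (17.219,132.677) → (21.683,122.653) → (25.488,111.849) → (28.868,100.237) → (32.060,87.789) → (35.299,74.479)

[2] `<polygon>` regular polygon, #ff0000→engrave S345 F2965: (60.644,77.245) → (52.368,75.155) → (50.278,83.431) → (58.554,85.521) → (60.644,77.245) (closed)

[3] `<polygon>` regular polygon, #0000ff→cut S803 F870: (50.370,18.565) → (42.668,27.538) → (44.881,39.154) → (55.343,44.666) → (66.175,39.924) → (69.221,28.498) → (62.187,18.992) → (50.370,18.565) (closed)

; LightBurn 1.4.05
; GRBL device profile, absolute coords
G21
G90
G00 X17.219 Y132.677
M4 S803
G1 X21.683 Y122.653 F870
G1 X25.488 Y111.849
G1 X28.868 Y100.237
G1 X32.060 Y87.789
G1 X35.299 Y74.479
M5
G00 X60.644 Y77.245
M4 S345
G1 X52.368 Y75.155 F2965
G1 X50.278 Y83.431
G1 X58.554 Y85.521
G1 X60.644 Y77.245
M5
G00 X50.370 Y18.565
M4 S803
G1 X42.668 Y27.538 F870
G1 X44.881 Y39.154
G1 X55.343 Y44.666
G1 X66.175 Y39.924
G1 X69.221 Y28.498
G1 X62.187 Y18.992
G1 X50.370 Y18.565
M5
G00 X0.000 Y0.000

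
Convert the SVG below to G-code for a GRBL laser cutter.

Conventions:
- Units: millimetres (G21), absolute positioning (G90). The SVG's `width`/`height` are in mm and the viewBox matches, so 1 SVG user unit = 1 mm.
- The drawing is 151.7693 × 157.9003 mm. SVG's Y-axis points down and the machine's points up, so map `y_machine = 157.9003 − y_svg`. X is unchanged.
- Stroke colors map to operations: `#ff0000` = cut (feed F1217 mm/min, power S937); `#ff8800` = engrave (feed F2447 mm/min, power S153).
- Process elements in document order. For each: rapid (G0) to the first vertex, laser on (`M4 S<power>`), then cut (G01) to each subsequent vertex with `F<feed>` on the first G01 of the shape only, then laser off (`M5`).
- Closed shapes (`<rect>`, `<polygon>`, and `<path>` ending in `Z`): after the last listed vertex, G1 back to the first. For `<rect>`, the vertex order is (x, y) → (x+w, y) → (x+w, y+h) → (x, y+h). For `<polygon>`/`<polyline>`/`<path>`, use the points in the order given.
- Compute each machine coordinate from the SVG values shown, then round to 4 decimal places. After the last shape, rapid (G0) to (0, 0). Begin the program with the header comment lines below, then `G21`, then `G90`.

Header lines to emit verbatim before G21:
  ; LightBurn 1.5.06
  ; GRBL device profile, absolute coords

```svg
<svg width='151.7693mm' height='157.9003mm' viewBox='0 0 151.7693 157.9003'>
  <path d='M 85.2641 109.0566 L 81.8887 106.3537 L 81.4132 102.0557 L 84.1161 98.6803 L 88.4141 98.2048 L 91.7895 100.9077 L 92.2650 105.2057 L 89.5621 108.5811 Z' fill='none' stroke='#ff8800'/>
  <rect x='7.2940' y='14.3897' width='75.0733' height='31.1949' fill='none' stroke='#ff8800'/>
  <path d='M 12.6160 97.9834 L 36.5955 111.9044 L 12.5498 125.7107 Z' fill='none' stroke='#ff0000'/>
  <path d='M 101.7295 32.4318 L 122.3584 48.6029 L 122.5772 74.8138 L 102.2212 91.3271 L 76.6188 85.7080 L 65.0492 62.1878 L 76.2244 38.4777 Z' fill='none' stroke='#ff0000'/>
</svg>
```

; LightBurn 1.5.06
; GRBL device profile, absolute coords
G21
G90
G0 X85.2641 Y48.8437
M4 S153
G01 X81.8887 Y51.5466 F2447
G01 X81.4132 Y55.8446
G01 X84.1161 Y59.2200
G01 X88.4141 Y59.6955
G01 X91.7895 Y56.9926
G01 X92.2650 Y52.6946
G01 X89.5621 Y49.3192
G01 X85.2641 Y48.8437
M5
G0 X7.2940 Y143.5106
M4 S153
G01 X82.3673 Y143.5106 F2447
G01 X82.3673 Y112.3157
G01 X7.2940 Y112.3157
G01 X7.2940 Y143.5106
M5
G0 X12.6160 Y59.9169
M4 S937
G01 X36.5955 Y45.9959 F1217
G01 X12.5498 Y32.1896
G01 X12.6160 Y59.9169
M5
G0 X101.7295 Y125.4685
M4 S937
G01 X122.3584 Y109.2974 F1217
G01 X122.5772 Y83.0865
G01 X102.2212 Y66.5732
G01 X76.6188 Y72.1923
G01 X65.0492 Y95.7125
G01 X76.2244 Y119.4226
G01 X101.7295 Y125.4685
M5
G0 X0.0000 Y0.0000

Since the viewBox matches the mm dimensions, user units are millimetres directly. The only transform is the Y-flip y_m = 157.9003 − y_svg.

Shape 1 is a regular polygon drawn with `<path>`. Its stroke #ff8800 means engrave at S153, F2447. After flipping Y the toolpath is (85.2641,48.8437) → (81.8887,51.5466) → (81.4132,55.8446) → (84.1161,59.2200) → (88.4141,59.6955) → (91.7895,56.9926) → (92.2650,52.6946) → (89.5621,49.3192) → (85.2641,48.8437), returning to the start.

Shape 2 is a rectangle drawn with `<rect>`. Its stroke #ff8800 means engrave at S153, F2447. After flipping Y the toolpath is (7.2940,143.5106) → (82.3673,143.5106) → (82.3673,112.3157) → (7.2940,112.3157) → (7.2940,143.5106), returning to the start.

Shape 3 is a regular polygon drawn with `<path>`. Its stroke #ff0000 means cut at S937, F1217. After flipping Y the toolpath is (12.6160,59.9169) → (36.5955,45.9959) → (12.5498,32.1896) → (12.6160,59.9169), returning to the start.

Shape 4 is a regular polygon drawn with `<path>`. Its stroke #ff0000 means cut at S937, F1217. After flipping Y the toolpath is (101.7295,125.4685) → (122.3584,109.2974) → (122.5772,83.0865) → (102.2212,66.5732) → (76.6188,72.1923) → (65.0492,95.7125) → (76.2244,119.4226) → (101.7295,125.4685), returning to the start.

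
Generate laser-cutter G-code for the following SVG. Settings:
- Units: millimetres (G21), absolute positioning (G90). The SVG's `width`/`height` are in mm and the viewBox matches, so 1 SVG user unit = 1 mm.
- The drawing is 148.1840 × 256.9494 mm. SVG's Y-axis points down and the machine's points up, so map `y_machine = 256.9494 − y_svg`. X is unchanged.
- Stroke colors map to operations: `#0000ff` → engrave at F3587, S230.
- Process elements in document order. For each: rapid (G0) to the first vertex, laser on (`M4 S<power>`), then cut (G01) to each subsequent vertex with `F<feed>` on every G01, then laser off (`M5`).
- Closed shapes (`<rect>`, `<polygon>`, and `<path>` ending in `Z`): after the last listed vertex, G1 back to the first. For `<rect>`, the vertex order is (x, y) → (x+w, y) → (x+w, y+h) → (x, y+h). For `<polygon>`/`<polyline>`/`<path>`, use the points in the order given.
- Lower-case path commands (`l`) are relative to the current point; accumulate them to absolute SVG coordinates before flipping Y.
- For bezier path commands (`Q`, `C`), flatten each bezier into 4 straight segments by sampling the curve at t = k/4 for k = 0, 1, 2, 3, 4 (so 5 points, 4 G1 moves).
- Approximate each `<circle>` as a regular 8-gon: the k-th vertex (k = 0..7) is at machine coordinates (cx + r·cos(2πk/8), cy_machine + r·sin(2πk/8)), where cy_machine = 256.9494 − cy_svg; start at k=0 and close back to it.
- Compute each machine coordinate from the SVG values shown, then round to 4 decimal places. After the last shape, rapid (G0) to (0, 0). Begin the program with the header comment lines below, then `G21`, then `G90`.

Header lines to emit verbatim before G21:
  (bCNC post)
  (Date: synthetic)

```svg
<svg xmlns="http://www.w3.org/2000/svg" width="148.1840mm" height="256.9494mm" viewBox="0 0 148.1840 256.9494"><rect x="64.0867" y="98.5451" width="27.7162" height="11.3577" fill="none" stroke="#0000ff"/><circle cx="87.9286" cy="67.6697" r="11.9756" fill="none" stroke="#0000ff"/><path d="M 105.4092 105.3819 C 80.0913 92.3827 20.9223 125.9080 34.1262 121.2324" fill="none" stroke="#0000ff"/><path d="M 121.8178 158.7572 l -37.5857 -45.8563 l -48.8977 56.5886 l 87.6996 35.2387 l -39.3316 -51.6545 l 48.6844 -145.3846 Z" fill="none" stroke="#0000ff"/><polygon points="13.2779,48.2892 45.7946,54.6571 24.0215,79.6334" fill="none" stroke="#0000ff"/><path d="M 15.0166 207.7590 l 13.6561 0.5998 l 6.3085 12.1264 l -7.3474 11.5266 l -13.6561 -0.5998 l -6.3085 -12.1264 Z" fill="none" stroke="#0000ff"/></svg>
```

viewBox `0 0 148.1840 256.9494` with mm width/height → 1 unit = 1 mm. Flip: y_m = 256.9494 − y_svg.

**Shape 1** — `<rect>` rectangle, stroke `#0000ff` → engrave (S230, F3587). Machine vertices: (64.0867,158.4043) → (91.8029,158.4043) → (91.8029,147.0466) → (64.0867,147.0466) → (64.0867,158.4043). Closed: final G1 returns to the first vertex.

**Shape 2** — `<circle>` circle, stroke `#0000ff` → engrave (S230, F3587). Machine vertices: (99.9042,189.2797) → (96.3966,197.7477) → (87.9286,201.2553) → (79.4606,197.7477) → (75.9530,189.2797) → (79.4606,180.8117) → (87.9286,177.3041) → (96.3966,180.8117) → (99.9042,189.2797). Closed: final G1 returns to the first vertex.

**Shape 3** — `<path>` cubic bezier, stroke `#0000ff` → engrave (S230, F3587). Control points (SVG): P0=(105.4092,105.3819), P1=(80.0913,92.3827), P2=(20.9223,125.9080), P3=(34.1262,121.2324); sampled at t=k/4. Machine vertices: (105.4092,151.5675) → (81.7334,153.9174) → (55.3220,146.7636) → (36.1334,138.0491) → (34.1262,135.7170). Open path.

**Shape 4** — `<path>` closed polygon, stroke `#0000ff` → engrave (S230, F3587). Machine vertices: (121.8178,98.1922) → (84.2321,144.0485) → (35.3344,87.4599) → (123.0340,52.2212) → (83.7024,103.8757) → (132.3868,249.2603) → (121.8178,98.1922). Closed: final G1 returns to the first vertex.

**Shape 5** — `<polygon>` regular polygon, stroke `#0000ff` → engrave (S230, F3587). Machine vertices: (13.2779,208.6602) → (45.7946,202.2923) → (24.0215,177.3160) → (13.2779,208.6602). Closed: final G1 returns to the first vertex.

**Shape 6** — `<path>` regular polygon, stroke `#0000ff` → engrave (S230, F3587). Machine vertices: (15.0166,49.1904) → (28.6727,48.5906) → (34.9812,36.4642) → (27.6338,24.9376) → (13.9777,25.5374) → (7.6692,37.6638) → (15.0166,49.1904). Closed: final G1 returns to the first vertex.

(bCNC post)
(Date: synthetic)
G21
G90
G0 X64.0867 Y158.4043
M4 S230
G01 X91.8029 Y158.4043 F3587
G01 X91.8029 Y147.0466 F3587
G01 X64.0867 Y147.0466 F3587
G01 X64.0867 Y158.4043 F3587
M5
G0 X99.9042 Y189.2797
M4 S230
G01 X96.3966 Y197.7477 F3587
G01 X87.9286 Y201.2553 F3587
G01 X79.4606 Y197.7477 F3587
G01 X75.9530 Y189.2797 F3587
G01 X79.4606 Y180.8117 F3587
G01 X87.9286 Y177.3041 F3587
G01 X96.3966 Y180.8117 F3587
G01 X99.9042 Y189.2797 F3587
M5
G0 X105.4092 Y151.5675
M4 S230
G01 X81.7334 Y153.9174 F3587
G01 X55.3220 Y146.7636 F3587
G01 X36.1334 Y138.0491 F3587
G01 X34.1262 Y135.7170 F3587
M5
G0 X121.8178 Y98.1922
M4 S230
G01 X84.2321 Y144.0485 F3587
G01 X35.3344 Y87.4599 F3587
G01 X123.0340 Y52.2212 F3587
G01 X83.7024 Y103.8757 F3587
G01 X132.3868 Y249.2603 F3587
G01 X121.8178 Y98.1922 F3587
M5
G0 X13.2779 Y208.6602
M4 S230
G01 X45.7946 Y202.2923 F3587
G01 X24.0215 Y177.3160 F3587
G01 X13.2779 Y208.6602 F3587
M5
G0 X15.0166 Y49.1904
M4 S230
G01 X28.6727 Y48.5906 F3587
G01 X34.9812 Y36.4642 F3587
G01 X27.6338 Y24.9376 F3587
G01 X13.9777 Y25.5374 F3587
G01 X7.6692 Y37.6638 F3587
G01 X15.0166 Y49.1904 F3587
M5
G0 X0.0000 Y0.0000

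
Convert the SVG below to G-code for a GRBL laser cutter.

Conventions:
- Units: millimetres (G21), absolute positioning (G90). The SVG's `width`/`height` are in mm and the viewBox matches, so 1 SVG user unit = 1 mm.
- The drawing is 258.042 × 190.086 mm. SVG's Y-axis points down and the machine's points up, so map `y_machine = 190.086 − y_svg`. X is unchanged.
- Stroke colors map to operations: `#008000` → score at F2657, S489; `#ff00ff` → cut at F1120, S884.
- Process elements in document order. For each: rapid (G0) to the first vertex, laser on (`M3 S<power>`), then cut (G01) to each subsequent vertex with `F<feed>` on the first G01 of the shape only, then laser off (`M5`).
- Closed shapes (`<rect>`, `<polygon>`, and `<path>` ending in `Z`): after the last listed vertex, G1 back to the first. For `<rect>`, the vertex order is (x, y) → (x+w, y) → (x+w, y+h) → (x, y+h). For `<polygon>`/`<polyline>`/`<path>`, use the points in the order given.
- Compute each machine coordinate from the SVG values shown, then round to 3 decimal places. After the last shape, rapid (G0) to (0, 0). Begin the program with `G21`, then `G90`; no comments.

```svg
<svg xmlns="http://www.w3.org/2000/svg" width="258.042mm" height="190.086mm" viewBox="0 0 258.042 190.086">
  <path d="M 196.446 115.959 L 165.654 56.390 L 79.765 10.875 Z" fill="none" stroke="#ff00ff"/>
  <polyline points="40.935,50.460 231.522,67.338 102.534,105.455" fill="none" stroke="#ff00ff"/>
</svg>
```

G21
G90
G0 X196.446 Y74.127
M3 S884
G01 X165.654 Y133.696 F1120
G01 X79.765 Y179.211
G01 X196.446 Y74.127
M5
G0 X40.935 Y139.626
M3 S884
G01 X231.522 Y122.748 F1120
G01 X102.534 Y84.631
M5
G0 X0.000 Y0.000

Since the viewBox matches the mm dimensions, user units are millimetres directly. The only transform is the Y-flip y_m = 190.086 − y_svg.

Shape 1 is a closed polygon drawn with `<path>`. Its stroke #ff00ff means cut at S884, F1120. After flipping Y the toolpath is (196.446,74.127) → (165.654,133.696) → (79.765,179.211) → (196.446,74.127), returning to the start.

Shape 2 is a open polyline drawn with `<polyline>`. Its stroke #ff00ff means cut at S884, F1120. After flipping Y the toolpath is (40.935,139.626) → (231.522,122.748) → (102.534,84.631).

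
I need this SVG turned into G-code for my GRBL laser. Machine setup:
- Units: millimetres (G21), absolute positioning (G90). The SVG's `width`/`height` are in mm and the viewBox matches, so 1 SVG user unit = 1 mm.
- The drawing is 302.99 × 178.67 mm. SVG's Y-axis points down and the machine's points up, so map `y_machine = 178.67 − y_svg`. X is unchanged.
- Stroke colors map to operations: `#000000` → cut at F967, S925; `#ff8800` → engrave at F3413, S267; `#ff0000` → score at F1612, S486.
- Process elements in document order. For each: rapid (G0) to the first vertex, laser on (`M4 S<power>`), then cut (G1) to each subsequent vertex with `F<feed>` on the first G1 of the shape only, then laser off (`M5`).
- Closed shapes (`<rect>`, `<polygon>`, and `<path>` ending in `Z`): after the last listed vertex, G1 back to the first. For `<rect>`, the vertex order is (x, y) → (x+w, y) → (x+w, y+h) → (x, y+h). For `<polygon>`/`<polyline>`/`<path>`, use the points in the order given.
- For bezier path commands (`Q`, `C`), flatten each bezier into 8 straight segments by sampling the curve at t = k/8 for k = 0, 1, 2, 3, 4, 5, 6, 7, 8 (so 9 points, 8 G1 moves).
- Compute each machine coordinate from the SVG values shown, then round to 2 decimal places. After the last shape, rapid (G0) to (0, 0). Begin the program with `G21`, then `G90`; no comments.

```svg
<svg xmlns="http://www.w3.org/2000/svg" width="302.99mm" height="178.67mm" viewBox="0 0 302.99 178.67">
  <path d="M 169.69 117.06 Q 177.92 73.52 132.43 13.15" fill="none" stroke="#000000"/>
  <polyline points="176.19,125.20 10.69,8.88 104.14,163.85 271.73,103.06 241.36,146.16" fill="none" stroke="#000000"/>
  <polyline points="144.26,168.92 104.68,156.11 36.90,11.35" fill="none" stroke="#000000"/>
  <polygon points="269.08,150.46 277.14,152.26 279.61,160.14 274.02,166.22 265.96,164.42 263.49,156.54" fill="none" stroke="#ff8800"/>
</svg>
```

Since the viewBox matches the mm dimensions, user units are millimetres directly. The only transform is the Y-flip y_m = 178.67 − y_svg.

Shape 1 is a quadratic bezier drawn with `<path>`. Its stroke #000000 means cut at S925, F967. After flipping Y the toolpath is (169.69,61.61) → (170.91,72.76) → (170.45,84.43) → (168.31,96.63) → (164.49,109.36) → (158.99,122.61) → (151.82,136.39) → (142.96,150.69) → (132.43,165.52).

Shape 2 is a open polyline drawn with `<polyline>`. Its stroke #000000 means cut at S925, F967. After flipping Y the toolpath is (176.19,53.47) → (10.69,169.79) → (104.14,14.82) → (271.73,75.61) → (241.36,32.51).

Shape 3 is a open polyline drawn with `<polyline>`. Its stroke #000000 means cut at S925, F967. After flipping Y the toolpath is (144.26,9.75) → (104.68,22.56) → (36.90,167.32).

Shape 4 is a regular polygon drawn with `<polygon>`. Its stroke #ff8800 means engrave at S267, F3413. After flipping Y the toolpath is (269.08,28.21) → (277.14,26.41) → (279.61,18.53) → (274.02,12.45) → (265.96,14.25) → (263.49,22.13) → (269.08,28.21), returning to the start.

G21
G90
G0 X169.69 Y61.61
M4 S925
G1 X170.91 Y72.76 F967
G1 X170.45 Y84.43
G1 X168.31 Y96.63
G1 X164.49 Y109.36
G1 X158.99 Y122.61
G1 X151.82 Y136.39
G1 X142.96 Y150.69
G1 X132.43 Y165.52
M5
G0 X176.19 Y53.47
M4 S925
G1 X10.69 Y169.79 F967
G1 X104.14 Y14.82
G1 X271.73 Y75.61
G1 X241.36 Y32.51
M5
G0 X144.26 Y9.75
M4 S925
G1 X104.68 Y22.56 F967
G1 X36.90 Y167.32
M5
G0 X269.08 Y28.21
M4 S267
G1 X277.14 Y26.41 F3413
G1 X279.61 Y18.53
G1 X274.02 Y12.45
G1 X265.96 Y14.25
G1 X263.49 Y22.13
G1 X269.08 Y28.21
M5
G0 X0.00 Y0.00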